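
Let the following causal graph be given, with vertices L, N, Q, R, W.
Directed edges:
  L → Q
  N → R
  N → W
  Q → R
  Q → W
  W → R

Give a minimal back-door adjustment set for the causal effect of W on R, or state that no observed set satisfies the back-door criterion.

W→R: minimal back-door set {N, Q}.

desc(W)\{W}={R}; candidates ⊆ {L,N,Q}.
size 0: {}; under {} W still reaches {L,N,Q,R} ∋ R.
size 1: {L}, {N}, {Q}; under {L} W still reaches {N,Q,R} ∋ R.
{N,Q}: W⊥R given {N,Q} in G with W→· removed — back-door holds.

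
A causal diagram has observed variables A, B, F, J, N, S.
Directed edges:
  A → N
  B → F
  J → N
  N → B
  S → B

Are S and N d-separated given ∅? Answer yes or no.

Bayes-Ball from S | ∅ reaches {B,F}.
N ∉ reach(S|∅) ⇒ S ⊥ N | ∅.

Yes — S ⊥ N | ∅.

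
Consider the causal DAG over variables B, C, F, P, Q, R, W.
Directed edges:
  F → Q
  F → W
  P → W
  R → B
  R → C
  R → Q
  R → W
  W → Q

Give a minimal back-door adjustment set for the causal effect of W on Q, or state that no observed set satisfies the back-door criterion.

desc(W)\{W}={Q}; candidates ⊆ {B,C,F,P,R}.
size 0: {}; under {} W still reaches {B,C,F,P,Q,R} ∋ Q.
size 1: {B}, {C}, {F} …(+2); under {B} W still reaches {C,F,P,Q,R} ∋ Q.
{F,R}: W⊥Q given {F,R} in G with W→· removed — back-door holds.

W→Q: minimal back-door set {F, R}.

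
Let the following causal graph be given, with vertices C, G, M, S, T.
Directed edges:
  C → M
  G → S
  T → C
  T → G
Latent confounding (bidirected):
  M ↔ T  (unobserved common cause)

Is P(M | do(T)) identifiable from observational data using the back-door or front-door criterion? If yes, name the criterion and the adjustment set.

P(M|do(T)): frontdoor, adjust for {C}.

desc(T)\{T}={C,G,M,S}; candidates ⊆ {—}.
T↔M: latent back-door arc(s) into T.
size 0: {}; under {} T still reaches {M} ∋ M.
T↔M cannot be blocked by any observed set — no back-door set.
{C}: (i) intercepts every directed T→M path; (ii) no back-door T→{C}; (iii) {T} blocks every back-door {C}→M. Front-door holds.
P(M|do(T)) = Σ_{C} P(C|T) Σ_{T'} P(M|C,T')P(T').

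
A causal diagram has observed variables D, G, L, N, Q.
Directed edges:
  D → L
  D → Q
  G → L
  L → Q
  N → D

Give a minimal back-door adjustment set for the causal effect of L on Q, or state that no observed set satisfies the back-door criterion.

desc(L)\{L}={Q}; candidates ⊆ {D,G,N}.
size 0: {}; under {} L still reaches {D,G,N,Q} ∋ Q.
{D}: L⊥Q given {D} in G with L→· removed — back-door holds.

L→Q: minimal back-door set {D}.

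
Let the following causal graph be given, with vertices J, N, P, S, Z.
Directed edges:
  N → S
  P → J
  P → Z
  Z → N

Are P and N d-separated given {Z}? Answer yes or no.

Bayes-Ball from P | {Z} reaches {J}.
N ∉ reach(P|{Z}) ⇒ P ⊥ N | {Z}.

Yes — P ⊥ N | {Z}.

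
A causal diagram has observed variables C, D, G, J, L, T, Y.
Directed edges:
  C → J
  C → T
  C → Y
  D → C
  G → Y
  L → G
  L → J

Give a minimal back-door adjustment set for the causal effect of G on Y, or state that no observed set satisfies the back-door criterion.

desc(G)\{G}={Y}; candidates ⊆ {C,D,J,L,T}.
∅: G⊥Y given ∅ in G with G→· removed — back-door holds.

G→Y: minimal back-door set ∅.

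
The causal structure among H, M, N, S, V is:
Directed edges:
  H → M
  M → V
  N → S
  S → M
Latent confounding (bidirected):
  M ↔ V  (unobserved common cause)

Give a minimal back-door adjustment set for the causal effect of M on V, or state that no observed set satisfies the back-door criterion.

M→V: no observed back-door set.

desc(M)\{M}={V}; candidates ⊆ {H,N,S}.
M↔V: latent back-door arc(s) into M.
size 0: {}; under {} M still reaches {H,N,S,V} ∋ V.
size 1: {H}, {N}, {S}; under {H} M still reaches {N,S,V} ∋ V.
size 2: {H,N}, {H,S}, {N,S}; under {H,N} M still reaches {S,V} ∋ V.
M↔V cannot be blocked by any observed set — no back-door set.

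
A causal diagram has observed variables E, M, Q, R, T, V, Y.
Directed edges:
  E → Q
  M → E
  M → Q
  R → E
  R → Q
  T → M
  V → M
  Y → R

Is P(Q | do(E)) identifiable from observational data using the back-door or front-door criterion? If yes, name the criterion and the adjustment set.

P(Q|do(E)): backdoor, adjust for {M, R}.

desc(E)\{E}={Q}; candidates ⊆ {M,R,T,V,Y}.
size 0: {}; under {} E still reaches {M,Q,R,T,V,Y} ∋ Q.
size 1: {M}, {R}, {T} …(+2); under {M} E still reaches {Q,R,Y} ∋ Q.
{M,R}: E⊥Q given {M,R} in G with E→· removed — back-door holds.
P(Q|do(E)) = Σ_{M,R} P(Q|E,M,R)·P(M,R).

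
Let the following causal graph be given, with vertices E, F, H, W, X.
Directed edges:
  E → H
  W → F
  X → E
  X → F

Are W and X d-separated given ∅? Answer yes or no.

Bayes-Ball from W | ∅ reaches {F}.
X ∉ reach(W|∅) ⇒ W ⊥ X | ∅.

Yes — W ⊥ X | ∅.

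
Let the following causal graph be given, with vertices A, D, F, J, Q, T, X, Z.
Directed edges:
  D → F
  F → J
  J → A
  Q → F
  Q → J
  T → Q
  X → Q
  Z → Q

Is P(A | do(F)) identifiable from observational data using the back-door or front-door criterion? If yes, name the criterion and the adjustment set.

P(A|do(F)): backdoor, adjust for {Q}.

desc(F)\{F}={A,J}; candidates ⊆ {D,Q,T,X,Z}.
size 0: {}; under {} F still reaches {A,D,J,Q,T,X,Z} ∋ A.
{Q}: F⊥A given {Q} in G with F→· removed — back-door holds.
P(A|do(F)) = Σ_{Q} P(A|F,Q)·P(Q).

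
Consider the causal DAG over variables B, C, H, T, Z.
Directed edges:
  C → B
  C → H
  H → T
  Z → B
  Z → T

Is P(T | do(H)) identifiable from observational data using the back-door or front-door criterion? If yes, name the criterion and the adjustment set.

desc(H)\{H}={T}; candidates ⊆ {B,C,Z}.
∅: H⊥T given ∅ in G with H→· removed — back-door holds.
P(T|do(H)) = P(T|H) — no adjustment needed.

P(T|do(H)): backdoor, adjust for ∅.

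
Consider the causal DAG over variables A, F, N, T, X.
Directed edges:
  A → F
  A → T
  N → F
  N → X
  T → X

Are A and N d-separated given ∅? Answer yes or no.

Bayes-Ball from A | ∅ reaches {F,T,X}.
N ∉ reach(A|∅) ⇒ A ⊥ N | ∅.

Yes — A ⊥ N | ∅.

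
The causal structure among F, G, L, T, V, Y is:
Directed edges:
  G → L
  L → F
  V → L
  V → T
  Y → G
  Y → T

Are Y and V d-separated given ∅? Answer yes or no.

Yes — Y ⊥ V | ∅.

Bayes-Ball from Y | ∅ reaches {F,G,L,T}.
V ∉ reach(Y|∅) ⇒ Y ⊥ V | ∅.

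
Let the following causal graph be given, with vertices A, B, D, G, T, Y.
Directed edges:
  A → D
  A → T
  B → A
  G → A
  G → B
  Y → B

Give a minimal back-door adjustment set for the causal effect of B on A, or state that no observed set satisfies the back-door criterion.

B→A: minimal back-door set {G}.

desc(B)\{B}={A,D,T}; candidates ⊆ {G,Y}.
size 0: {}; under {} B still reaches {A,D,G,T,Y} ∋ A.
{G}: B⊥A given {G} in G with B→· removed — back-door holds.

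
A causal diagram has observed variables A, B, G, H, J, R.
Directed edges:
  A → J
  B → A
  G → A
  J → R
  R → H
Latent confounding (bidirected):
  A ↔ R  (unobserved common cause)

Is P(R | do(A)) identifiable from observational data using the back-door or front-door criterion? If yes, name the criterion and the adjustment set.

desc(A)\{A}={H,J,R}; candidates ⊆ {B,G}.
A↔R: latent back-door arc(s) into A.
size 0: {}; under {} A still reaches {B,G,H,R} ∋ R.
size 1: {B}, {G}; under {B} A still reaches {G,H,R} ∋ R.
size 2: {B,G}; under {B,G} A still reaches {H,R} ∋ R.
A↔R cannot be blocked by any observed set — no back-door set.
{J}: (i) intercepts every directed A→R path; (ii) no back-door A→{J}; (iii) {A} blocks every back-door {J}→R. Front-door holds.
P(R|do(A)) = Σ_{J} P(J|A) Σ_{A'} P(R|J,A')P(A').

P(R|do(A)): frontdoor, adjust for {J}.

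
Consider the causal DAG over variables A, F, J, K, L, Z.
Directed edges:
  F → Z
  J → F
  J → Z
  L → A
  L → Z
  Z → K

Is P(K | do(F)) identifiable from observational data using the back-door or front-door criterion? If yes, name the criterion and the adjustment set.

P(K|do(F)): backdoor, adjust for {J}.

desc(F)\{F}={K,Z}; candidates ⊆ {A,J,L}.
size 0: {}; under {} F still reaches {J,K,Z} ∋ K.
{J}: F⊥K given {J} in G with F→· removed — back-door holds.
P(K|do(F)) = Σ_{J} P(K|F,J)·P(J).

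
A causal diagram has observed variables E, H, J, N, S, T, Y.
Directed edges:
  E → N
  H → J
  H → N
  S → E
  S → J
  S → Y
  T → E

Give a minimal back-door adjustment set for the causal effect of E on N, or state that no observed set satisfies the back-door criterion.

desc(E)\{E}={N}; candidates ⊆ {H,J,S,T,Y}.
∅: E⊥N given ∅ in G with E→· removed — back-door holds.

E→N: minimal back-door set ∅.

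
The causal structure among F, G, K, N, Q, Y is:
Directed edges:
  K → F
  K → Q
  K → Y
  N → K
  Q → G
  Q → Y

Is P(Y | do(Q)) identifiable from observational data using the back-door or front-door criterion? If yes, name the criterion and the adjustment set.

P(Y|do(Q)): backdoor, adjust for {K}.

desc(Q)\{Q}={G,Y}; candidates ⊆ {F,K,N}.
size 0: {}; under {} Q still reaches {F,K,N,Y} ∋ Y.
{K}: Q⊥Y given {K} in G with Q→· removed — back-door holds.
P(Y|do(Q)) = Σ_{K} P(Y|Q,K)·P(K).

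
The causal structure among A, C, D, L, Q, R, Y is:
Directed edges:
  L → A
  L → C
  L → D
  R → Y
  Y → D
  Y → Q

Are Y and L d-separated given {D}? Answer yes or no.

Bayes-Ball from Y | {D} reaches {A,C,L,Q,R}.
L ∈ reach(Y|{D}) ⇒ Y ⊥̸ L | {D}.

No — Y and L are d-connected given {D}.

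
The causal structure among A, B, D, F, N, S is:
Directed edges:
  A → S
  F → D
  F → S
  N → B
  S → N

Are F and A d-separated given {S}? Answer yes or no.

No — F and A are d-connected given {S}.

Bayes-Ball from F | {S} reaches {A,D}.
A ∈ reach(F|{S}) ⇒ F ⊥̸ A | {S}.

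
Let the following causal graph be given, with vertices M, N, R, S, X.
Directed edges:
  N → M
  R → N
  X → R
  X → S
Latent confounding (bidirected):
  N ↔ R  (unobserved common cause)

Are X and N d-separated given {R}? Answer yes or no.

No — X and N are d-connected given {R}.

Bayes-Ball from X | {R} reaches {M,N,S}.
N ∈ reach(X|{R}) ⇒ X ⊥̸ N | {R}.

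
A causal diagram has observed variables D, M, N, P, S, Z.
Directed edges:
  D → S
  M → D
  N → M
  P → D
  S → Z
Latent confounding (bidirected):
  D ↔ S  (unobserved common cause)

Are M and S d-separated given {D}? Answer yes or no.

Bayes-Ball from M | {D} reaches {N,P,S,Z}.
S ∈ reach(M|{D}) ⇒ M ⊥̸ S | {D}.

No — M and S are d-connected given {D}.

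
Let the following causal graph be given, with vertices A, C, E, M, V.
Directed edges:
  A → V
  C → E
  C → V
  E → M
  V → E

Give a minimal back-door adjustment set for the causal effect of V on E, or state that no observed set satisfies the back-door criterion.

desc(V)\{V}={E,M}; candidates ⊆ {A,C}.
size 0: {}; under {} V still reaches {A,C,E,M} ∋ E.
{C}: V⊥E given {C} in G with V→· removed — back-door holds.

V→E: minimal back-door set {C}.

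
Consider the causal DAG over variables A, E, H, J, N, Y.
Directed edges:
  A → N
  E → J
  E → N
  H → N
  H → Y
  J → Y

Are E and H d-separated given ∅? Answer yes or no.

Yes — E ⊥ H | ∅.

Bayes-Ball from E | ∅ reaches {J,N,Y}.
H ∉ reach(E|∅) ⇒ E ⊥ H | ∅.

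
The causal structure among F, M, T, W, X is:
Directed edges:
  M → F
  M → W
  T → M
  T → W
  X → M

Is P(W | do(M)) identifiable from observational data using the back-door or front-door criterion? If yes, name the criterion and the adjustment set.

desc(M)\{M}={F,W}; candidates ⊆ {T,X}.
size 0: {}; under {} M still reaches {T,W,X} ∋ W.
{T}: M⊥W given {T} in G with M→· removed — back-door holds.
P(W|do(M)) = Σ_{T} P(W|M,T)·P(T).

P(W|do(M)): backdoor, adjust for {T}.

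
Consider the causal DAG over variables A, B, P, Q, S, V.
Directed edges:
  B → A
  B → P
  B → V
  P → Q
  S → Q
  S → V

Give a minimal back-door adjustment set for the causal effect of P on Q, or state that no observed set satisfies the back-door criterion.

P→Q: minimal back-door set ∅.

desc(P)\{P}={Q}; candidates ⊆ {A,B,S,V}.
∅: P⊥Q given ∅ in G with P→· removed — back-door holds.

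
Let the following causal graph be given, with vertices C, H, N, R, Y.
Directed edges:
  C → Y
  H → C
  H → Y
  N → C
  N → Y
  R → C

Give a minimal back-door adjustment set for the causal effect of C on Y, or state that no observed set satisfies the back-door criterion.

desc(C)\{C}={Y}; candidates ⊆ {H,N,R}.
size 0: {}; under {} C still reaches {H,N,R,Y} ∋ Y.
size 1: {H}, {N}, {R}; under {H} C still reaches {N,R,Y} ∋ Y.
{H,N}: C⊥Y given {H,N} in G with C→· removed — back-door holds.

C→Y: minimal back-door set {H, N}.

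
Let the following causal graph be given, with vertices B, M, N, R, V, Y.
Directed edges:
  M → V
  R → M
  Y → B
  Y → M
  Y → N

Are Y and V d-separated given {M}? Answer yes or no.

Yes — Y ⊥ V | {M}.

Bayes-Ball from Y | {M} reaches {B,N,R}.
V ∉ reach(Y|{M}) ⇒ Y ⊥ V | {M}.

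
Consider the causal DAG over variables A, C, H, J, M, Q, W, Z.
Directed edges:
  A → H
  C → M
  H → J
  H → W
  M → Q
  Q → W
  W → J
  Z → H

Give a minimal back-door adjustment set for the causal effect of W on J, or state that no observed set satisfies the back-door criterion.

W→J: minimal back-door set {H}.

desc(W)\{W}={J}; candidates ⊆ {A,C,H,M,Q,Z}.
size 0: {}; under {} W still reaches {A,C,H,J,M,Q,Z} ∋ J.
{H}: W⊥J given {H} in G with W→· removed — back-door holds.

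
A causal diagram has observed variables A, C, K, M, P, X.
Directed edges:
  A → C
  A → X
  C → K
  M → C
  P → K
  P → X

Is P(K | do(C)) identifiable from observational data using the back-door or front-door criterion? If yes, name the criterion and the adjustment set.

P(K|do(C)): backdoor, adjust for ∅.

desc(C)\{C}={K}; candidates ⊆ {A,M,P,X}.
∅: C⊥K given ∅ in G with C→· removed — back-door holds.
P(K|do(C)) = P(K|C) — no adjustment needed.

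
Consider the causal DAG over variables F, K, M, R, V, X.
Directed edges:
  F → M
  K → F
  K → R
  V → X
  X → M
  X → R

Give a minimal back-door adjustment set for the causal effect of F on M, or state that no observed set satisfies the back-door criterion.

desc(F)\{F}={M}; candidates ⊆ {K,R,V,X}.
∅: F⊥M given ∅ in G with F→· removed — back-door holds.

F→M: minimal back-door set ∅.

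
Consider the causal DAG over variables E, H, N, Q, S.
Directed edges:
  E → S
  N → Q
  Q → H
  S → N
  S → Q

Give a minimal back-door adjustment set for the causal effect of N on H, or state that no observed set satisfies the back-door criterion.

desc(N)\{N}={H,Q}; candidates ⊆ {E,S}.
size 0: {}; under {} N still reaches {E,H,Q,S} ∋ H.
{S}: N⊥H given {S} in G with N→· removed — back-door holds.

N→H: minimal back-door set {S}.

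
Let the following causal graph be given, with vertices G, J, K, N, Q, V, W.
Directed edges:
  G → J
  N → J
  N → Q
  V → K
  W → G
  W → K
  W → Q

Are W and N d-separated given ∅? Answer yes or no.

Bayes-Ball from W | ∅ reaches {G,J,K,Q}.
N ∉ reach(W|∅) ⇒ W ⊥ N | ∅.

Yes — W ⊥ N | ∅.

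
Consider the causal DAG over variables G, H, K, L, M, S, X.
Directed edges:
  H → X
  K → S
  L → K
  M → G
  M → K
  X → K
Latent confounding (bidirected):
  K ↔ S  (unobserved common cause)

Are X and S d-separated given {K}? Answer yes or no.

No — X and S are d-connected given {K}.

Bayes-Ball from X | {K} reaches {G,H,L,M,S}.
S ∈ reach(X|{K}) ⇒ X ⊥̸ S | {K}.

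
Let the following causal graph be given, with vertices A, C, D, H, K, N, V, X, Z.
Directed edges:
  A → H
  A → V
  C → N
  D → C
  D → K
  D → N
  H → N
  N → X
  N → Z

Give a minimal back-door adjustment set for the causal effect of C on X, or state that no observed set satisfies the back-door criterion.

C→X: minimal back-door set {D}.

desc(C)\{C}={N,X,Z}; candidates ⊆ {A,D,H,K,V}.
size 0: {}; under {} C still reaches {D,K,N,X,Z} ∋ X.
{D}: C⊥X given {D} in G with C→· removed — back-door holds.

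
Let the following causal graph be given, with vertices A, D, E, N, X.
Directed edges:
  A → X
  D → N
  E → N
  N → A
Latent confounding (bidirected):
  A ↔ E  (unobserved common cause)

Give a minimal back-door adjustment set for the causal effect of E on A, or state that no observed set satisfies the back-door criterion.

desc(E)\{E}={A,N,X}; candidates ⊆ {D}.
E↔A: latent back-door arc(s) into E.
size 0: {}; under {} E still reaches {A,X} ∋ A.
size 1: {D}; under {D} E still reaches {A,X} ∋ A.
E↔A cannot be blocked by any observed set — no back-door set.

E→A: no observed back-door set.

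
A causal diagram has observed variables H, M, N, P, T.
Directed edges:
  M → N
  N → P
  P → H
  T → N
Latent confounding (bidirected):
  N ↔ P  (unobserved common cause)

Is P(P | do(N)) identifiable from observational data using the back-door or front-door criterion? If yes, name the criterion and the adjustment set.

P(P|do(N)): not identifiable (no BD/FD set).

desc(N)\{N}={H,P}; candidates ⊆ {M,T}.
N↔P: latent back-door arc(s) into N.
size 0: {}; under {} N still reaches {H,M,P,T} ∋ P.
size 1: {M}, {T}; under {M} N still reaches {H,P,T} ∋ P.
size 2: {M,T}; under {M,T} N still reaches {H,P} ∋ P.
N↔P cannot be blocked by any observed set — no back-door set.
No mediator lies on a directed N→…→P path.
Neither criterion identifies P(P|do(N)) in this graph.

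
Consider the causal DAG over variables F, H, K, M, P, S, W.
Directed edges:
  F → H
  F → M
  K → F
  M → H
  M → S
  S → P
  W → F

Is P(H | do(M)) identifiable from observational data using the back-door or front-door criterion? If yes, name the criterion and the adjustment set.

desc(M)\{M}={H,P,S}; candidates ⊆ {F,K,W}.
size 0: {}; under {} M still reaches {F,H,K,W} ∋ H.
{F}: M⊥H given {F} in G with M→· removed — back-door holds.
P(H|do(M)) = Σ_{F} P(H|M,F)·P(F).

P(H|do(M)): backdoor, adjust for {F}.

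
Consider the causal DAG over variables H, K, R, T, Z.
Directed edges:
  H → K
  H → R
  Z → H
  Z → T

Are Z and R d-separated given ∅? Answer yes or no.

No — Z and R are d-connected given ∅.

Bayes-Ball from Z | ∅ reaches {H,K,R,T}.
R ∈ reach(Z|∅) ⇒ Z ⊥̸ R | ∅.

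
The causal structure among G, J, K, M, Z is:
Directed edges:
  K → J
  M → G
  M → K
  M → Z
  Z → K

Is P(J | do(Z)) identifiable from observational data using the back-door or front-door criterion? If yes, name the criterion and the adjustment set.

desc(Z)\{Z}={J,K}; candidates ⊆ {G,M}.
size 0: {}; under {} Z still reaches {G,J,K,M} ∋ J.
{M}: Z⊥J given {M} in G with Z→· removed — back-door holds.
P(J|do(Z)) = Σ_{M} P(J|Z,M)·P(M).

P(J|do(Z)): backdoor, adjust for {M}.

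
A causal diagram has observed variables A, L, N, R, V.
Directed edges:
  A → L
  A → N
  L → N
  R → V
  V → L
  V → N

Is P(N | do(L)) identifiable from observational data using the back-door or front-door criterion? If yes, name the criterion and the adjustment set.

P(N|do(L)): backdoor, adjust for {A, V}.

desc(L)\{L}={N}; candidates ⊆ {A,R,V}.
size 0: {}; under {} L still reaches {A,N,R,V} ∋ N.
size 1: {A}, {R}, {V}; under {A} L still reaches {N,R,V} ∋ N.
{A,V}: L⊥N given {A,V} in G with L→· removed — back-door holds.
P(N|do(L)) = Σ_{A,V} P(N|L,A,V)·P(A,V).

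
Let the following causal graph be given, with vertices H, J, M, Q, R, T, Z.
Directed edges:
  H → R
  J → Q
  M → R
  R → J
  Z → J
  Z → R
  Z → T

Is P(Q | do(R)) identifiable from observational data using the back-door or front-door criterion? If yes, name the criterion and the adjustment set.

P(Q|do(R)): backdoor, adjust for {Z}.

desc(R)\{R}={J,Q}; candidates ⊆ {H,M,T,Z}.
size 0: {}; under {} R still reaches {H,J,M,Q,T,Z} ∋ Q.
{Z}: R⊥Q given {Z} in G with R→· removed — back-door holds.
P(Q|do(R)) = Σ_{Z} P(Q|R,Z)·P(Z).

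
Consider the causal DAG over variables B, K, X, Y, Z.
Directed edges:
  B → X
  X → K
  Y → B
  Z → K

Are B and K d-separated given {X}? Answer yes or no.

Bayes-Ball from B | {X} reaches {Y}.
K ∉ reach(B|{X}) ⇒ B ⊥ K | {X}.

Yes — B ⊥ K | {X}.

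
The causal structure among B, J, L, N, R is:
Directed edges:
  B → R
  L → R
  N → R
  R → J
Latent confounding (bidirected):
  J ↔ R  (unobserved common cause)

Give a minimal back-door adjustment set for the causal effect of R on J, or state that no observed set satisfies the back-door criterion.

desc(R)\{R}={J}; candidates ⊆ {B,L,N}.
R↔J: latent back-door arc(s) into R.
size 0: {}; under {} R still reaches {B,J,L,N} ∋ J.
size 1: {B}, {L}, {N}; under {B} R still reaches {J,L,N} ∋ J.
size 2: {B,L}, {B,N}, {L,N}; under {B,L} R still reaches {J,N} ∋ J.
R↔J cannot be blocked by any observed set — no back-door set.

R→J: no observed back-door set.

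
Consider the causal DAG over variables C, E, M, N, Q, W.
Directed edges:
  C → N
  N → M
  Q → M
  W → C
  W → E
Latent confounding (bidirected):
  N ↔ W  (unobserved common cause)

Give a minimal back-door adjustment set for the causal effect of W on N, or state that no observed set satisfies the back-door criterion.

desc(W)\{W}={C,E,M,N}; candidates ⊆ {Q}.
W↔N: latent back-door arc(s) into W.
size 0: {}; under {} W still reaches {M,N} ∋ N.
size 1: {Q}; under {Q} W still reaches {M,N} ∋ N.
W↔N cannot be blocked by any observed set — no back-door set.

W→N: no observed back-door set.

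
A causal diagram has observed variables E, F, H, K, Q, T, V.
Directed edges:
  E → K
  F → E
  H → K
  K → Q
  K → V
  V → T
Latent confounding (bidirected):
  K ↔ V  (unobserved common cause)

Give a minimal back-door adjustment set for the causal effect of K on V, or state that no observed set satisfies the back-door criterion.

desc(K)\{K}={Q,T,V}; candidates ⊆ {E,F,H}.
K↔V: latent back-door arc(s) into K.
size 0: {}; under {} K still reaches {E,F,H,T,V} ∋ V.
size 1: {E}, {F}, {H}; under {E} K still reaches {H,T,V} ∋ V.
size 2: {E,F}, {E,H}, {F,H}; under {E,F} K still reaches {H,T,V} ∋ V.
K↔V cannot be blocked by any observed set — no back-door set.

K→V: no observed back-door set.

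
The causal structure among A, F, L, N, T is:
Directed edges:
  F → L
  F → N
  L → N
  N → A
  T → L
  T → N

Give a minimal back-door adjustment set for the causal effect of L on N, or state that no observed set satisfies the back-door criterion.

desc(L)\{L}={A,N}; candidates ⊆ {F,T}.
size 0: {}; under {} L still reaches {A,F,N,T} ∋ N.
size 1: {F}, {T}; under {F} L still reaches {A,N,T} ∋ N.
{F,T}: L⊥N given {F,T} in G with L→· removed — back-door holds.

L→N: minimal back-door set {F, T}.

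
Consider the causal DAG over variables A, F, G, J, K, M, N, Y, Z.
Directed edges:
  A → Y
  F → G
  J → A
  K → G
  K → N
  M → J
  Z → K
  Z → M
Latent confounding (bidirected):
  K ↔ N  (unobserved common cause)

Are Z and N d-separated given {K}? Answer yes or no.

Bayes-Ball from Z | {K} reaches {A,J,M,N,Y}.
N ∈ reach(Z|{K}) ⇒ Z ⊥̸ N | {K}.

No — Z and N are d-connected given {K}.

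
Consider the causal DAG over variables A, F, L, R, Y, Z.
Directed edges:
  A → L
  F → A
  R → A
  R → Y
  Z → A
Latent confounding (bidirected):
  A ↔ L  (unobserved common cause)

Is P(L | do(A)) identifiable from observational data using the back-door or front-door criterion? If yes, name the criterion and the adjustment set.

P(L|do(A)): not identifiable (no BD/FD set).

desc(A)\{A}={L}; candidates ⊆ {F,R,Y,Z}.
A↔L: latent back-door arc(s) into A.
size 0: {}; under {} A still reaches {F,L,R,Y,Z} ∋ L.
size 1: {F}, {R}, {Y} …(+1); under {F} A still reaches {L,R,Y,Z} ∋ L.
size 2: {F,R}, {F,Y}, {F,Z} …(+3); under {F,R} A still reaches {L,Z} ∋ L.
A↔L cannot be blocked by any observed set — no back-door set.
No mediator lies on a directed A→…→L path.
Neither criterion identifies P(L|do(A)) in this graph.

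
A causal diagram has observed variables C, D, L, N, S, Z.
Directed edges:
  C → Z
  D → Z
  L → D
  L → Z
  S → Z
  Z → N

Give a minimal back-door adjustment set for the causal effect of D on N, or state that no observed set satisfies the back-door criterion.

desc(D)\{D}={N,Z}; candidates ⊆ {C,L,S}.
size 0: {}; under {} D still reaches {L,N,Z} ∋ N.
{L}: D⊥N given {L} in G with D→· removed — back-door holds.

D→N: minimal back-door set {L}.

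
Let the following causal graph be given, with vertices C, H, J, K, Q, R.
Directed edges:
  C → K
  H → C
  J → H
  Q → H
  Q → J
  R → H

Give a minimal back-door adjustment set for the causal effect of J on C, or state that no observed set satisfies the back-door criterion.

desc(J)\{J}={C,H,K}; candidates ⊆ {Q,R}.
size 0: {}; under {} J still reaches {C,H,K,Q} ∋ C.
{Q}: J⊥C given {Q} in G with J→· removed — back-door holds.

J→C: minimal back-door set {Q}.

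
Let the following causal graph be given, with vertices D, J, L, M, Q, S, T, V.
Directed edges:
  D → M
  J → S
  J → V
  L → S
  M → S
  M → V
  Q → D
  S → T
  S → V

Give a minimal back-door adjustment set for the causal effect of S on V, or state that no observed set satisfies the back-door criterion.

S→V: minimal back-door set {J, M}.

desc(S)\{S}={T,V}; candidates ⊆ {D,J,L,M,Q}.
size 0: {}; under {} S still reaches {D,J,L,M,Q,V} ∋ V.
size 1: {D}, {J}, {L} …(+2); under {D} S still reaches {J,L,M,V} ∋ V.
{J,M}: S⊥V given {J,M} in G with S→· removed — back-door holds.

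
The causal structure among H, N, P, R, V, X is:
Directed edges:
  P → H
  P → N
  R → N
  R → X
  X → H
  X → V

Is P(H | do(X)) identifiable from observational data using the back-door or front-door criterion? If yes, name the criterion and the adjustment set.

P(H|do(X)): backdoor, adjust for ∅.

desc(X)\{X}={H,V}; candidates ⊆ {N,P,R}.
∅: X⊥H given ∅ in G with X→· removed — back-door holds.
P(H|do(X)) = P(H|X) — no adjustment needed.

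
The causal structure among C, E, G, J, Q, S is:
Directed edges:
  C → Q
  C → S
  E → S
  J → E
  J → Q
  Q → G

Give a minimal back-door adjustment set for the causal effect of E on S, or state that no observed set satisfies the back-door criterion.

desc(E)\{E}={S}; candidates ⊆ {C,G,J,Q}.
∅: E⊥S given ∅ in G with E→· removed — back-door holds.

E→S: minimal back-door set ∅.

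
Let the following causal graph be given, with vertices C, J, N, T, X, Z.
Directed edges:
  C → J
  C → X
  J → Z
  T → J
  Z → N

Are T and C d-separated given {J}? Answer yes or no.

Bayes-Ball from T | {J} reaches {C,X}.
C ∈ reach(T|{J}) ⇒ T ⊥̸ C | {J}.

No — T and C are d-connected given {J}.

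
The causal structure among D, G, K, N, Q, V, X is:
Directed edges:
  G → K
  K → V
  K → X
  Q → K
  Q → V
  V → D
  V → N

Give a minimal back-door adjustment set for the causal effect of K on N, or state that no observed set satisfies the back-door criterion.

desc(K)\{K}={D,N,V,X}; candidates ⊆ {G,Q}.
size 0: {}; under {} K still reaches {D,G,N,Q,V} ∋ N.
{Q}: K⊥N given {Q} in G with K→· removed — back-door holds.

K→N: minimal back-door set {Q}.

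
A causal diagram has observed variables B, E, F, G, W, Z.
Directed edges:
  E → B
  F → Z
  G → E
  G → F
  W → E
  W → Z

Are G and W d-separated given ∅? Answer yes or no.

Yes — G ⊥ W | ∅.

Bayes-Ball from G | ∅ reaches {B,E,F,Z}.
W ∉ reach(G|∅) ⇒ G ⊥ W | ∅.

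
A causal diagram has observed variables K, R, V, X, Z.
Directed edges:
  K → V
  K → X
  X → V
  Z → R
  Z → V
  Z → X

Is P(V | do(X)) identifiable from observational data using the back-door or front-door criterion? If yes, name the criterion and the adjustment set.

desc(X)\{X}={V}; candidates ⊆ {K,R,Z}.
size 0: {}; under {} X still reaches {K,R,V,Z} ∋ V.
size 1: {K}, {R}, {Z}; under {K} X still reaches {R,V,Z} ∋ V.
{K,Z}: X⊥V given {K,Z} in G with X→· removed — back-door holds.
P(V|do(X)) = Σ_{K,Z} P(V|X,K,Z)·P(K,Z).

P(V|do(X)): backdoor, adjust for {K, Z}.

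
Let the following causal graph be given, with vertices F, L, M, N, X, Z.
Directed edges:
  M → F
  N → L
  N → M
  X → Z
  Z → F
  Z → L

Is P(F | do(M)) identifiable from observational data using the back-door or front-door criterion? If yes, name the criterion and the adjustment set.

desc(M)\{M}={F}; candidates ⊆ {L,N,X,Z}.
∅: M⊥F given ∅ in G with M→· removed — back-door holds.
P(F|do(M)) = P(F|M) — no adjustment needed.

P(F|do(M)): backdoor, adjust for ∅.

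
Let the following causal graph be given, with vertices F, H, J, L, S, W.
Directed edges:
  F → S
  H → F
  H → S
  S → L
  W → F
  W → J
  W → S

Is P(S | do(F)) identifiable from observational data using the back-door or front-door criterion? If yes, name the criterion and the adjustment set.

P(S|do(F)): backdoor, adjust for {H, W}.

desc(F)\{F}={L,S}; candidates ⊆ {H,J,W}.
size 0: {}; under {} F still reaches {H,J,L,S,W} ∋ S.
size 1: {H}, {J}, {W}; under {H} F still reaches {J,L,S,W} ∋ S.
{H,W}: F⊥S given {H,W} in G with F→· removed — back-door holds.
P(S|do(F)) = Σ_{H,W} P(S|F,H,W)·P(H,W).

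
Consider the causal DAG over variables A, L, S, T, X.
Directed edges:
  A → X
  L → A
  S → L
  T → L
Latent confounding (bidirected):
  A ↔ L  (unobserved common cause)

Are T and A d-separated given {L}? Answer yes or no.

No — T and A are d-connected given {L}.

Bayes-Ball from T | {L} reaches {A,S,X}.
A ∈ reach(T|{L}) ⇒ T ⊥̸ A | {L}.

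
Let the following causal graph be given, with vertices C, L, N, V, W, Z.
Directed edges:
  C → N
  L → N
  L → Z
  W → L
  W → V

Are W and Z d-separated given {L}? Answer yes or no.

Yes — W ⊥ Z | {L}.

Bayes-Ball from W | {L} reaches {V}.
Z ∉ reach(W|{L}) ⇒ W ⊥ Z | {L}.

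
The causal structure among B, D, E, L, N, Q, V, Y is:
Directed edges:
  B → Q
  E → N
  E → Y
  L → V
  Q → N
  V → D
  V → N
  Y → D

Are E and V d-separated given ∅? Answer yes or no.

Yes — E ⊥ V | ∅.

Bayes-Ball from E | ∅ reaches {D,N,Y}.
V ∉ reach(E|∅) ⇒ E ⊥ V | ∅.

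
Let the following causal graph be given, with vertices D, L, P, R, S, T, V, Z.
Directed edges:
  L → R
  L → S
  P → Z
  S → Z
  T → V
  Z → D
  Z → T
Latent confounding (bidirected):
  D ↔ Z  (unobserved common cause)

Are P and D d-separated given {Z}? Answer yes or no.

Bayes-Ball from P | {Z} reaches {D,L,R,S}.
D ∈ reach(P|{Z}) ⇒ P ⊥̸ D | {Z}.

No — P and D are d-connected given {Z}.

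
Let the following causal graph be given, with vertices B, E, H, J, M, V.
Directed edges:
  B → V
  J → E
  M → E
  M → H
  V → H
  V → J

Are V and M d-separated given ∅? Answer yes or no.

Yes — V ⊥ M | ∅.

Bayes-Ball from V | ∅ reaches {B,E,H,J}.
M ∉ reach(V|∅) ⇒ V ⊥ M | ∅.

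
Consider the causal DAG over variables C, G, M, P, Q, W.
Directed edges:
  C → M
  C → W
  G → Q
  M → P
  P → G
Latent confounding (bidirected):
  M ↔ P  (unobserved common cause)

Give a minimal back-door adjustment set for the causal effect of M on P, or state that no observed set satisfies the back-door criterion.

desc(M)\{M}={G,P,Q}; candidates ⊆ {C,W}.
M↔P: latent back-door arc(s) into M.
size 0: {}; under {} M still reaches {C,G,P,Q,W} ∋ P.
size 1: {C}, {W}; under {C} M still reaches {G,P,Q} ∋ P.
size 2: {C,W}; under {C,W} M still reaches {G,P,Q} ∋ P.
M↔P cannot be blocked by any observed set — no back-door set.

M→P: no observed back-door set.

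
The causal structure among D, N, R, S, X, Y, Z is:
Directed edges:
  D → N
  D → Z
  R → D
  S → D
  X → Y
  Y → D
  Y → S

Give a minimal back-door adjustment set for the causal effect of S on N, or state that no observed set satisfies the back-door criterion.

S→N: minimal back-door set {Y}.

desc(S)\{S}={D,N,Z}; candidates ⊆ {R,X,Y}.
size 0: {}; under {} S still reaches {D,N,X,Y,Z} ∋ N.
{Y}: S⊥N given {Y} in G with S→· removed — back-door holds.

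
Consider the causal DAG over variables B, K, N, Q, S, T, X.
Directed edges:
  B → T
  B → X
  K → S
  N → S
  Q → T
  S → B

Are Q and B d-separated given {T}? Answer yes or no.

No — Q and B are d-connected given {T}.

Bayes-Ball from Q | {T} reaches {B,K,N,S,X}.
B ∈ reach(Q|{T}) ⇒ Q ⊥̸ B | {T}.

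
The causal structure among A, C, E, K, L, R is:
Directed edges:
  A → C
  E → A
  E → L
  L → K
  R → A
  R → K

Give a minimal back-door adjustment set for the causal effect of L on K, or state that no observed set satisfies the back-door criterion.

desc(L)\{L}={K}; candidates ⊆ {A,C,E,R}.
∅: L⊥K given ∅ in G with L→· removed — back-door holds.

L→K: minimal back-door set ∅.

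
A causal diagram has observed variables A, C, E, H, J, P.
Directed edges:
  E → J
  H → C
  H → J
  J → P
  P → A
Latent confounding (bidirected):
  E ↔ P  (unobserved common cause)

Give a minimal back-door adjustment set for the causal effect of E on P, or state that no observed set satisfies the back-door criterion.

E→P: no observed back-door set.

desc(E)\{E}={A,J,P}; candidates ⊆ {C,H}.
E↔P: latent back-door arc(s) into E.
size 0: {}; under {} E still reaches {A,P} ∋ P.
size 1: {C}, {H}; under {C} E still reaches {A,P} ∋ P.
size 2: {C,H}; under {C,H} E still reaches {A,P} ∋ P.
E↔P cannot be blocked by any observed set — no back-door set.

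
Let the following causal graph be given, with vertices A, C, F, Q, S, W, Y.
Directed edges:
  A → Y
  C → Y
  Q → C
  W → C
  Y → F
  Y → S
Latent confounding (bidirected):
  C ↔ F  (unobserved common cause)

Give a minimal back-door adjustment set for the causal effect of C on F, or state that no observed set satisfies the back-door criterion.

C→F: no observed back-door set.

desc(C)\{C}={F,S,Y}; candidates ⊆ {A,Q,W}.
C↔F: latent back-door arc(s) into C.
size 0: {}; under {} C still reaches {F,Q,W} ∋ F.
size 1: {A}, {Q}, {W}; under {A} C still reaches {F,Q,W} ∋ F.
size 2: {A,Q}, {A,W}, {Q,W}; under {A,Q} C still reaches {F,W} ∋ F.
C↔F cannot be blocked by any observed set — no back-door set.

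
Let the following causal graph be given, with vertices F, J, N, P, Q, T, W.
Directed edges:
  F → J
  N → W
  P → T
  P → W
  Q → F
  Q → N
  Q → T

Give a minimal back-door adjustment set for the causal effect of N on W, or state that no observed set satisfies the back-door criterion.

N→W: minimal back-door set ∅.

desc(N)\{N}={W}; candidates ⊆ {F,J,P,Q,T}.
∅: N⊥W given ∅ in G with N→· removed — back-door holds.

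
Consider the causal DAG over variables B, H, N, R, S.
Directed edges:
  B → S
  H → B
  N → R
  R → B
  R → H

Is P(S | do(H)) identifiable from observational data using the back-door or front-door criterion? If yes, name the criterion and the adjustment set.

P(S|do(H)): backdoor, adjust for {R}.

desc(H)\{H}={B,S}; candidates ⊆ {N,R}.
size 0: {}; under {} H still reaches {B,N,R,S} ∋ S.
{R}: H⊥S given {R} in G with H→· removed — back-door holds.
P(S|do(H)) = Σ_{R} P(S|H,R)·P(R).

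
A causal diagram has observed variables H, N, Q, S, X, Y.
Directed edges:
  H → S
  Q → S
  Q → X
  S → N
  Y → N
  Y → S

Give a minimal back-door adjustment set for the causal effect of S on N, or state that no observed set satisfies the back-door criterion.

desc(S)\{S}={N}; candidates ⊆ {H,Q,X,Y}.
size 0: {}; under {} S still reaches {H,N,Q,X,Y} ∋ N.
{Y}: S⊥N given {Y} in G with S→· removed — back-door holds.

S→N: minimal back-door set {Y}.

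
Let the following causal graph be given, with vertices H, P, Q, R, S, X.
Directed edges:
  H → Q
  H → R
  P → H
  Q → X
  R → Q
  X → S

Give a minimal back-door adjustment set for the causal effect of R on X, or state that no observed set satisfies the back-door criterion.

R→X: minimal back-door set {H}.

desc(R)\{R}={Q,S,X}; candidates ⊆ {H,P}.
size 0: {}; under {} R still reaches {H,P,Q,S,X} ∋ X.
{H}: R⊥X given {H} in G with R→· removed — back-door holds.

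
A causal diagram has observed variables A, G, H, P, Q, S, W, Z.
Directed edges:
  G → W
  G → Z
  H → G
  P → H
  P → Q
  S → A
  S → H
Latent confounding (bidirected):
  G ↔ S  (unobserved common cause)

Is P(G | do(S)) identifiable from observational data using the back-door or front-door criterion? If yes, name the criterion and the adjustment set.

desc(S)\{S}={A,G,H,W,Z}; candidates ⊆ {P,Q}.
S↔G: latent back-door arc(s) into S.
size 0: {}; under {} S still reaches {G,W,Z} ∋ G.
size 1: {P}, {Q}; under {P} S still reaches {G,W,Z} ∋ G.
size 2: {P,Q}; under {P,Q} S still reaches {G,W,Z} ∋ G.
S↔G cannot be blocked by any observed set — no back-door set.
{H}: (i) intercepts every directed S→G path; (ii) no back-door S→{H}; (iii) {S} blocks every back-door {H}→G. Front-door holds.
P(G|do(S)) = Σ_{H} P(H|S) Σ_{S'} P(G|H,S')P(S').

P(G|do(S)): frontdoor, adjust for {H}.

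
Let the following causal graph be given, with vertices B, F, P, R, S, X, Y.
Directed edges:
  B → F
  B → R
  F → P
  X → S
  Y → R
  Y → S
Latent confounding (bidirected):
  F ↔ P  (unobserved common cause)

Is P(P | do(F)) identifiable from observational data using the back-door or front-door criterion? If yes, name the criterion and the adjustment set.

P(P|do(F)): not identifiable (no BD/FD set).

desc(F)\{F}={P}; candidates ⊆ {B,R,S,X,Y}.
F↔P: latent back-door arc(s) into F.
size 0: {}; under {} F still reaches {B,P,R} ∋ P.
size 1: {B}, {R}, {S} …(+2); under {B} F still reaches {P} ∋ P.
size 2: {B,R}, {B,S}, {B,X} …(+7); under {B,R} F still reaches {P} ∋ P.
F↔P cannot be blocked by any observed set — no back-door set.
No mediator lies on a directed F→…→P path.
Neither criterion identifies P(P|do(F)) in this graph.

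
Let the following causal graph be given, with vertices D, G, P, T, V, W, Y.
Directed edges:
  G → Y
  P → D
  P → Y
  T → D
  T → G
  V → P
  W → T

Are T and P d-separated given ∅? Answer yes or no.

Yes — T ⊥ P | ∅.

Bayes-Ball from T | ∅ reaches {D,G,W,Y}.
P ∉ reach(T|∅) ⇒ T ⊥ P | ∅.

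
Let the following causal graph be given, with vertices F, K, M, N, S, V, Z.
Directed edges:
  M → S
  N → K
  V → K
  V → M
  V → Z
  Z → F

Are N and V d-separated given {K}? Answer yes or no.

No — N and V are d-connected given {K}.

Bayes-Ball from N | {K} reaches {F,M,S,V,Z}.
V ∈ reach(N|{K}) ⇒ N ⊥̸ V | {K}.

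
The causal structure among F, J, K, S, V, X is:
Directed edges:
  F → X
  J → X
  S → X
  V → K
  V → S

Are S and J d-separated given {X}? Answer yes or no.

No — S and J are d-connected given {X}.

Bayes-Ball from S | {X} reaches {F,J,K,V}.
J ∈ reach(S|{X}) ⇒ S ⊥̸ J | {X}.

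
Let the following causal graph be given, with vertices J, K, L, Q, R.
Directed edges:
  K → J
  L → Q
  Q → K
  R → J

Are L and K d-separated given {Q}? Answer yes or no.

Yes — L ⊥ K | {Q}.

Bayes-Ball from L | {Q} reaches ∅.
K ∉ reach(L|{Q}) ⇒ L ⊥ K | {Q}.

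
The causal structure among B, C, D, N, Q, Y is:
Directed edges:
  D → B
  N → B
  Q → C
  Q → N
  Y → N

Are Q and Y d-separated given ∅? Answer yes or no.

Bayes-Ball from Q | ∅ reaches {B,C,N}.
Y ∉ reach(Q|∅) ⇒ Q ⊥ Y | ∅.

Yes — Q ⊥ Y | ∅.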